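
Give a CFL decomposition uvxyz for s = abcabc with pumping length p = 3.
u='ab', v='c', x='a', y='b', z='c'

For s = abcabc with pumping length p = 3:

One valid decomposition:
- u = 'ab'
- v = 'c'
- x = 'a'
- y = 'b'
- z = 'c'

Verification:
- uvxyz = 'ab' + 'c' + 'a' + 'b' + 'c' = abcabc ✓
- |vxy| = |'cab'| = 3 ≤ 3 ✓
- |vy| = |'cb'| = 2 > 0 ✓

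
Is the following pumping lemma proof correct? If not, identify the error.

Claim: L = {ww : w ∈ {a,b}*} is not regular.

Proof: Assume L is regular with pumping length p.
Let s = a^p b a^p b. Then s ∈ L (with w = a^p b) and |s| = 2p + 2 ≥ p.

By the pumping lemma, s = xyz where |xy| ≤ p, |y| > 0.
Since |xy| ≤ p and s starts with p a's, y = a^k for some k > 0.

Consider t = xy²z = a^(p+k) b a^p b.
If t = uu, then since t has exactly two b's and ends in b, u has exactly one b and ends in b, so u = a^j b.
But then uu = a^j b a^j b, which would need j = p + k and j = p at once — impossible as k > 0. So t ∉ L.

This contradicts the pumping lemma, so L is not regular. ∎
The proof is correct.

This proof is valid because:
1. s = a^p b a^p b is in L and is chosen in terms of p, so |s| ≥ p holds for every p
2. The decomposition analysis is correct: |xy| ≤ p forces y to lie inside the leading a's
3. The contradiction is valid: the argument shows a^(p+k) b a^p b cannot be split into two equal halves
4. The conclusion follows logically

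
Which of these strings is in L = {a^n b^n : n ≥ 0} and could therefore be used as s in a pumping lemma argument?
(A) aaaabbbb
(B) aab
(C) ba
(A) aaaabbbb

The pumping lemma is applied to a string s that lies in L, so first check membership of each option:
- (A) aaaabbbb = a^4 b^4 has equal counts (4 = 4), so it is in L ✓
- (B) aab has 2 a's and 1 b's; 2 ≠ 1, so it is not in L ✗
- (C) ba has an a after a b, so it is not of the form a^n b^n and is not in L ✗

Only (A) aaaabbbb is in L, so it is the only candidate that could play the role of s.
(In a complete proof one picks s in terms of the pumping length p so that |s| ≥ p is guaranteed; a fixed string like aaaabbbb illustrates the shape of such an s.)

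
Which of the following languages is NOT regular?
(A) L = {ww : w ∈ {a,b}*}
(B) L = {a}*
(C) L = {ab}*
(A) {ww : w ∈ {a,b}*}

(A) L = {ww : w ∈ {a,b}*} is NOT regular.

The pumping lemma can be used to prove this:
After pumping, the two halves no longer match

The other languages are regular because they can be recognized by finite automata.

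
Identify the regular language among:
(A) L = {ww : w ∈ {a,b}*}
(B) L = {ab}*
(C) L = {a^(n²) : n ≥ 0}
(B) {ab}*

(B) L = {ab}* is regular.

This can be recognized by a finite automaton (DFA/NFA).
Regular expressions like {ab}* define regular languages.

The other choices are not regular:
- {ww : w ∈ {a,b}*}: After pumping, the two halves no longer match
- {a^(n²) : n ≥ 0}: After pumping, length is no longer a perfect square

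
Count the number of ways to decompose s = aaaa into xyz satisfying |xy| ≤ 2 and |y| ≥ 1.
3

For s = 'aaaa' with pumping length p = 2:

Constraints: |xy| ≤ 2, |y| > 0

Valid decompositions (|xy| ≤ p, |y| ≥ 1):
  • x='', y='a', z='aaa'
  • x='a', y='a', z='aa'
  • x='', y='aa', z='aa'

Total count: 3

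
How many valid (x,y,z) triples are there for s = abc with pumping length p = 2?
3

For s = 'abc' with pumping length p = 2:

Constraints: |xy| ≤ 2, |y| > 0

Valid decompositions (|xy| ≤ p, |y| ≥ 1):
  • x='', y='a', z='bc'
  • x='a', y='b', z='c'
  • x='', y='ab', z='c'

Total count: 3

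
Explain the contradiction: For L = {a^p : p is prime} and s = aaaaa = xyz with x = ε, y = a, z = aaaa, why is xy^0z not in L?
xy⁰z = aaaa ∉ L

Pumping with i = 0 replaces y = a by y⁰ = ε:
- Original: s = xyz = aaaaa; aaaaa has length 5, which is prime, so it is in L
- Pumped: xy⁰z = ε · ε · aaaa = aaaa
- aaaa has length 4 = 2 × 2, which is not prime, so it is not in L

The pumping lemma would require xy⁰z ∈ L, so this decomposition yields a contradiction.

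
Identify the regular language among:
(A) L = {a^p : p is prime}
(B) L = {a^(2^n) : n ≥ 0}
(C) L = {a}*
(C) {a}*

(C) L = {a}* is regular.

This can be recognized by a finite automaton (DFA/NFA).
Regular expressions like {a}* define regular languages.

The other choices are not regular:
- {a^p : p is prime}: After pumping, the length becomes composite
- {a^(2^n) : n ≥ 0}: After pumping, length is no longer a power of 2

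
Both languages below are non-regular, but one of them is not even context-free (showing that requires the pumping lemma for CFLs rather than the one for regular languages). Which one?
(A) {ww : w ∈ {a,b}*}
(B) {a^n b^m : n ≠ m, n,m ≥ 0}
(A) {ww : w ∈ {a,b}*}

(A) {ww : w ∈ {a,b}*} requires the CFL pumping lemma.

- {a^n b^m : n ≠ m, n,m ≥ 0} is context-free (but not regular)
  • Can be shown non-regular with the regular pumping lemma
  • After pumping a's, we can make n = m

- {ww : w ∈ {a,b}*} is NOT context-free
  • Requires the CFL pumping lemma to prove
  • Cannot verify equality of two arbitrary substrings

The CFL pumping lemma is "stronger" in that it can prove non-membership
in the larger class of context-free languages.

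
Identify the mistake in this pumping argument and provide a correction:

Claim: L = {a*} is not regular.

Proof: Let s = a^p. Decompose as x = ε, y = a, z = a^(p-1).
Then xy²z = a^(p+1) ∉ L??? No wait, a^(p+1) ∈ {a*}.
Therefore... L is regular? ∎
Error: The proof attempts to show a*  is not regular, but a* IS regular!

Correction: a* is a regular language (recognized by a simple DFA with one accepting state and self-loop on 'a'). The pumping lemma can only prove non-regularity, not regularity. For regular languages, pumping always works.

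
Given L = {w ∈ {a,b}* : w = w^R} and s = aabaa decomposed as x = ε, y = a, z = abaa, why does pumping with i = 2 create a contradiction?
xy²z = aaabaa ∉ L

Pumping with i = 2 replaces y = a by y² = aa:
- Original: s = xyz = aabaa; aabaa reversed is aabaa, the same string, so it is a palindrome and is in L
- Pumped: xy²z = ε · aa · abaa = aaabaa
- aaabaa reversed is aabaaa ≠ aaabaa, so it is not a palindrome and is not in L

The pumping lemma would require xy²z ∈ L, so this decomposition yields a contradiction.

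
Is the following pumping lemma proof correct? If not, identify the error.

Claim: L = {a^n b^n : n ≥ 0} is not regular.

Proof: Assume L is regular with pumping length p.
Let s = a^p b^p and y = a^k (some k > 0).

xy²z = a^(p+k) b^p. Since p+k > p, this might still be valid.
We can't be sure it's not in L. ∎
The proof is INCORRECT.

Error: The conclusion is wrong.
xy²z = a^(p+k) b^p is definitely NOT in L because the number of a's (p+k) ≠ number of b's (p).
The proof incorrectly doubts what is actually a valid contradiction.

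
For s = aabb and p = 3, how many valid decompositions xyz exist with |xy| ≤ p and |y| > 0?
6

For s = 'aabb' with pumping length p = 3:

Constraints: |xy| ≤ 3, |y| > 0

Valid decompositions (|xy| ≤ p, |y| ≥ 1):
  • x='', y='a', z='abb'
  • x='a', y='a', z='bb'
  • x='', y='aa', z='bb'
  • x='aa', y='b', z='b'
  • x='a', y='ab', z='b'
  • x='', y='aab', z='b'

Total count: 6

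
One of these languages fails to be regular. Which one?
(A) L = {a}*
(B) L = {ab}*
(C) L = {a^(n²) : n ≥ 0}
(C) {a^(n²) : n ≥ 0}

(C) L = {a^(n²) : n ≥ 0} is NOT regular.

The pumping lemma can be used to prove this:
After pumping, length is no longer a perfect square

The other languages are regular because they can be recognized by finite automata.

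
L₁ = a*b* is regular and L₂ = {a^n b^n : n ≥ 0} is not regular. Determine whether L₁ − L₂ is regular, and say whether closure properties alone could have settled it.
No — L₁ − L₂ is not regular.

a*b* − {a^n b^n} = {a^n b^m : n ≠ m}. If this were regular, then its complement intersected with a*b*, namely {a^n b^n : n ≥ 0}, would be regular too (closure under complement and intersection) — contradiction. So L₁ − L₂ is not regular.

Note that the bare facts "L₁ regular, L₂ non-regular" do not settle the question by themselves: the closure of regular languages under ∪, ∩, complement and difference applies only when BOTH operands are regular. With a non-regular operand the result can come out regular or non-regular depending on the specific languages, so one has to work out L₁ − L₂ for this particular pair, as above.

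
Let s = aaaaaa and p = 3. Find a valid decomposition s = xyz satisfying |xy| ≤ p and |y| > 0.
x = 'a', y = 'a', z = 'aaaa'

For s = aaaaaa and p = 3, one valid decomposition is:
- x = 'a' (length 1)
- y = 'a' (length 1)
- z = 'aaaa' (length 4)

Verification:
- xyz = 'a' + 'a' + 'aaaa' = aaaaaa ✓
- |xy| = 2 ≤ 3 ✓
- |y| = 1 > 0 ✓

All pumping lemma constraints are satisfied.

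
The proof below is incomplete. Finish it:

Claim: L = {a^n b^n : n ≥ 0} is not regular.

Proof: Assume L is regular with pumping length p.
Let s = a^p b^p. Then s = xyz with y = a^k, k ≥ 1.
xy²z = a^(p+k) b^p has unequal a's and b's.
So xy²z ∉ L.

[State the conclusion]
This contradicts the pumping lemma for regular languages,
which guarantees xy^i z ∈ L for all i ≥ 0.

Since our assumption that L is regular leads to a contradiction,
we conclude that L = {a^n b^n : n ≥ 0} is NOT regular. ∎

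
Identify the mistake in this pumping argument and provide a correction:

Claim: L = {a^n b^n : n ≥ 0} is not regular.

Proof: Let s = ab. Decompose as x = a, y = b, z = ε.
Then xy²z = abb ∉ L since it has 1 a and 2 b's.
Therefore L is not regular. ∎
Error: The string s = ab might be shorter than the pumping length p.

Correction: Choose s = a^p b^p to ensure |s| ≥ p. Also, the decomposition is wrong: with |xy| ≤ p, y cannot include b's when s starts with p a's.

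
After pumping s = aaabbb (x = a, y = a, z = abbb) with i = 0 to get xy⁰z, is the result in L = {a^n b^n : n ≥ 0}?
No

xy⁰z = a · ε · abbb = aabbb.
aabbb has 2 a's and 3 b's; 2 ≠ 3, so it is not in L.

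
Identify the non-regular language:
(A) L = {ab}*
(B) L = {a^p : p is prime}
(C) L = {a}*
(B) {a^p : p is prime}

(B) L = {a^p : p is prime} is NOT regular.

The pumping lemma can be used to prove this:
After pumping, the length becomes composite

The other languages are regular because they can be recognized by finite automata.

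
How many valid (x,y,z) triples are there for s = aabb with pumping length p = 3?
6

For s = 'aabb' with pumping length p = 3:

Constraints: |xy| ≤ 3, |y| > 0

Valid decompositions (|xy| ≤ p, |y| ≥ 1):
  • x='', y='a', z='abb'
  • x='a', y='a', z='bb'
  • x='', y='aa', z='bb'
  • x='aa', y='b', z='b'
  • x='a', y='ab', z='b'
  • x='', y='aab', z='b'

Total count: 6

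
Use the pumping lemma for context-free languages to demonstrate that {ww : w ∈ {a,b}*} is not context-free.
Assume for contradiction that L is context-free, and let p ≥ 1 be the pumping length given by the pumping lemma for CFLs.
Choose s = a^p b^p a^p b^p. Then s ∈ L (take w = a^p b^p) and |s| = 4p ≥ p.
By the CFL pumping lemma, s = uvxyz for some u, v, x, y, z with |vxy| ≤ p, |vy| ≥ 1, and uv^i xy^i z ∈ L for every i ≥ 0.

Write s as four blocks A₁ B₁ A₂ B₂ with A₁ = A₂ = a^p and B₁ = B₂ = b^p. Since |vxy| ≤ p, the window vxy lies inside at most two adjacent blocks. Take i = 0 and let t = uxz, so |t| = 4p − |vy| with 1 ≤ |vy| ≤ p. If |t| is odd, t ∉ L immediately, so assume |vy| is even (hence |vy| ≥ 2) and |t|/2 = 2p − |vy|/2, which satisfies p ≤ |t|/2 ≤ 2p − 1.

Case 1 (vxy inside A₁B₁): t = a^(p−j) b^(p−l) a^p b^p with j + l = |vy|. The second half of t has length < 2p, so it is a suffix of the trailing a^p b^p and ends in b; the first half is a^(p−j) b^(p−l) a^((j+l)/2), which ends in a because (j+l)/2 ≥ 1. The halves differ, so t ∉ L.

Case 2 (vxy inside B₁A₂, straddling the middle): t = a^p b^(p−j) a^(p−l) b^p with j + l = |vy|. If t = ww, then w is a prefix of t of length ≥ p, so w begins with a^p; and w is a suffix of t of length ≥ p, so w ends with b^p. That forces |w| ≥ 2p, contradicting |w| = |t|/2 ≤ 2p − 1. So t ∉ L.

Case 3 (vxy inside A₂B₂): t = a^p b^p a^(p−j) b^(p−l) with j + l = |vy|. The first half of t is a prefix of a^p b^p, so it begins with a; the second half is b^((j+l)/2) a^(p−j) b^(p−l), which begins with b. The halves differ, so t ∉ L.

In every case uv⁰xy⁰z = uxz ∉ L.

This contradicts the CFL pumping lemma, which requires uv^i xy^i z ∈ L for all i ≥ 0.
Hence L = {ww : w ∈ {a,b}*} is not context-free. ∎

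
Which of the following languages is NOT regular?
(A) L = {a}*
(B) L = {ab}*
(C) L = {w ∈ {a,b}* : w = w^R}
(C) {w ∈ {a,b}* : w = w^R}

(C) L = {w ∈ {a,b}* : w = w^R} is NOT regular.

The pumping lemma can be used to prove this:
After pumping, the string is no longer symmetric

The other languages are regular because they can be recognized by finite automata.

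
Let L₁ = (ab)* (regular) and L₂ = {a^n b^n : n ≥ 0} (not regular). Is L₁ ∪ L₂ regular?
No — L₁ ∪ L₂ is not regular.

Let U = (ab)* ∪ {a^n b^n}. If U were regular, then U ∩ aa*bb* would be regular (closure under intersection with a regular language). But (ab)* ∩ aa*bb* = {ab} and {a^n b^n} ∩ aa*bb* = {a^n b^n : n ≥ 1}, so U ∩ aa*bb* = {a^n b^n : n ≥ 1}, which is not regular. Hence U is not regular.

Note that the bare facts "L₁ regular, L₂ non-regular" do not settle the question by themselves: the closure of regular languages under ∪, ∩, complement and difference applies only when BOTH operands are regular. With a non-regular operand the result can come out regular or non-regular depending on the specific languages, so one has to work out L₁ ∪ L₂ for this particular pair, as above.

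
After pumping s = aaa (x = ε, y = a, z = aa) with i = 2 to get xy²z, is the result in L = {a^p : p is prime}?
No

xy²z = ε · aa · aa = aaaa.
aaaa has length 4 = 2 × 2, which is not prime, so it is not in L.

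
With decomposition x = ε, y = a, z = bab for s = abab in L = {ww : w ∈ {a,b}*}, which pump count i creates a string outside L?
i = 0

xy⁰z = ε · ε · bab = bab; bab has odd length 3, so it cannot be written as ww and is not in L.
(Other choices also work, e.g. i = 2, 3; only i = 1 is guaranteed to stay in L since xy¹z = s.)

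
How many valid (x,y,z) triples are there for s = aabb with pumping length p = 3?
6

For s = 'aabb' with pumping length p = 3:

Constraints: |xy| ≤ 3, |y| > 0

Valid decompositions (|xy| ≤ p, |y| ≥ 1):
  • x='', y='a', z='abb'
  • x='a', y='a', z='bb'
  • x='', y='aa', z='bb'
  • x='aa', y='b', z='b'
  • x='a', y='ab', z='b'
  • x='', y='aab', z='b'

Total count: 6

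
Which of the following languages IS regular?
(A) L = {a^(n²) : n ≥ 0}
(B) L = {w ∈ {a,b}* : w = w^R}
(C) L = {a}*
(C) {a}*

(C) L = {a}* is regular.

This can be recognized by a finite automaton (DFA/NFA).
Regular expressions like {a}* define regular languages.

The other choices are not regular:
- {a^(n²) : n ≥ 0}: After pumping, length is no longer a perfect square
- {w ∈ {a,b}* : w = w^R}: After pumping, the string is no longer symmetric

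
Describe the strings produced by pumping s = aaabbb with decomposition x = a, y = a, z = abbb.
{xy^i z : i ≥ 0} = {a^(2+i) b^3 : i ≥ 0} = {aabbb, aaabbb, aaaabbb, ...}

With x = a, y = a, z = abbb: Starting with aaabbb and pumping the second 'a', we get strings with 2+i a's followed by 3 b's for i = 0, 1, 2, ...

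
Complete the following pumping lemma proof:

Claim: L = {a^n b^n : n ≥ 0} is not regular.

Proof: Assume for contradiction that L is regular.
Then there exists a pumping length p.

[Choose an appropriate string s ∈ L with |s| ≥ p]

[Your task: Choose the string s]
s = a^p b^p

This string is in L (has equal a's and b's) and has length 2p ≥ p.
Any decomposition xyz with |xy| ≤ p means y consists only of a's,
so pumping will unbalance the counts.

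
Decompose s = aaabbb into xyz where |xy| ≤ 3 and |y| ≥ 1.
x = '', y = 'a', z = 'aabbb'

For s = aaabbb and p = 3, one valid decomposition is:
- x = '' (length 0)
- y = 'a' (length 1)
- z = 'aabbb' (length 5)

Verification:
- xyz = '' + 'a' + 'aabbb' = aaabbb ✓
- |xy| = 1 ≤ 3 ✓
- |y| = 1 > 0 ✓

All pumping lemma constraints are satisfied.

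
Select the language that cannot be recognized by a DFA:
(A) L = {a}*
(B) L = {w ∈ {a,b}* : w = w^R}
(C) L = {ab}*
(B) {w ∈ {a,b}* : w = w^R}

(B) L = {w ∈ {a,b}* : w = w^R} is NOT regular.

The pumping lemma can be used to prove this:
After pumping, the string is no longer symmetric

The other languages are regular because they can be recognized by finite automata.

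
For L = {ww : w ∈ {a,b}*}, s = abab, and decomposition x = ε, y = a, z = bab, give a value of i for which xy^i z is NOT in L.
i = 2

xy²z = ε · aa · bab = aabab; aabab has odd length 5, so it cannot be written as ww and is not in L.
(Other choices also work, e.g. i = 0, 3; only i = 1 is guaranteed to stay in L since xy¹z = s.)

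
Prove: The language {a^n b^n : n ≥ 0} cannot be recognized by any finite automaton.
Assume for contradiction that L is regular, and let p ≥ 1 be the pumping length given by the pumping lemma.
Choose s = a^p b^p. Then s ∈ L and |s| = 2p ≥ p.
By the pumping lemma, s = xyz for some x, y, z with |xy| ≤ p, |y| ≥ 1, and xy^i z ∈ L for every i ≥ 0.
Since |xy| ≤ p and the first p symbols of s are all a's, we must have y = a^k for some k with 1 ≤ k ≤ p.

Take i = 0: xy⁰z = a^(p − k) b^p.
This string has p − k a's but p b's, and p − k < p because k ≥ 1. So xy⁰z ∉ L.

This contradicts the pumping lemma, which requires xy^i z ∈ L for all i ≥ 0.
Hence L = {a^n b^n : n ≥ 0} is not regular. ∎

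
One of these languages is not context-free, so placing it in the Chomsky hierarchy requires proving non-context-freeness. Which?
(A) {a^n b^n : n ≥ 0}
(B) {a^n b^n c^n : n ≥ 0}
(B) {a^n b^n c^n : n ≥ 0}

(B) {a^n b^n c^n : n ≥ 0} requires the CFL pumping lemma.

- {a^n b^n : n ≥ 0} is context-free (but not regular)
  • Can be shown non-regular with the regular pumping lemma
  • After pumping, the number of a's and b's become unequal

- {a^n b^n c^n : n ≥ 0} is NOT context-free
  • Requires the CFL pumping lemma to prove
  • Cannot maintain three equal counts simultaneously

The CFL pumping lemma is "stronger" in that it can prove non-membership
in the larger class of context-free languages.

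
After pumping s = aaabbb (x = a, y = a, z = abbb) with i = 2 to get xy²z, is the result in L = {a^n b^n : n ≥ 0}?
No

xy²z = a · aa · abbb = aaaabbb.
aaaabbb has 4 a's and 3 b's; 4 ≠ 3, so it is not in L.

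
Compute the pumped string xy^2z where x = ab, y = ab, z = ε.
ababab

Given x = 'ab', y = 'ab', z = '' and i = 2:

xy^2z = x + y·y·...·y (2 times) + z
       = 'ab' + 'ab'^2 + ''
       = 'ab' + 'abab' + ''
       = 'ababab'

The pumped string is 'ababab' with length 6.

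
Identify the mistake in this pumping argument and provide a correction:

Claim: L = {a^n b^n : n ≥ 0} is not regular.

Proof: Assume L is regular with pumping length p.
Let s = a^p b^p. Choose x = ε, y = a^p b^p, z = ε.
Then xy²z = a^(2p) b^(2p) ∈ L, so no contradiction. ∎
Error: The decomposition violates |xy| ≤ p. With y = a^p b^p, |xy| = |y| = 2p > p. (The proof also miscomputes xy²z, which would be a^p b^p a^p b^p rather than a^(2p) b^(2p), and it wrongly treats one harmless decomposition as settling the matter — the prover does not get to choose the decomposition.)

Correction: The pumping lemma requires |xy| ≤ p, and the argument must handle every decomposition satisfying |xy| ≤ p, |y| ≥ 1. Since s starts with p a's, any such y consists only of a's, say y = a^k with k ≥ 1. Then xy²z = a^(p+k) b^p has unequal numbers of a's and b's, so xy²z ∉ L — the required contradiction.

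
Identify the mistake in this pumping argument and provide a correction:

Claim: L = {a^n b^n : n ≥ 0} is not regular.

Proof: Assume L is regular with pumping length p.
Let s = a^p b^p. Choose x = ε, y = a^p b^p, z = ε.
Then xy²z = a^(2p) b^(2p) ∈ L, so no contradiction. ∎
Error: The decomposition violates |xy| ≤ p. With y = a^p b^p, |xy| = |y| = 2p > p. (The proof also miscomputes xy²z, which would be a^p b^p a^p b^p rather than a^(2p) b^(2p), and it wrongly treats one harmless decomposition as settling the matter — the prover does not get to choose the decomposition.)

Correction: The pumping lemma requires |xy| ≤ p, and the argument must handle every decomposition satisfying |xy| ≤ p, |y| ≥ 1. Since s starts with p a's, any such y consists only of a's, say y = a^k with k ≥ 1. Then xy²z = a^(p+k) b^p has unequal numbers of a's and b's, so xy²z ∉ L — the required contradiction.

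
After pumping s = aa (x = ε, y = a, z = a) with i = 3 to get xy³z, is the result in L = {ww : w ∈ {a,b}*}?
Yes

xy³z = ε · aaa · a = aaaa.
aaaa splits into halves aa · aa, which are equal, so it is in L (w = aa).
(A single pumped string landing in L is not a contradiction by itself; a non-regularity proof needs some i for which xy^i z ∉ L, for every admissible decomposition.)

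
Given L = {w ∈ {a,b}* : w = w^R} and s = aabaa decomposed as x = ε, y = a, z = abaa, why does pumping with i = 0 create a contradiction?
xy⁰z = abaa ∉ L

Pumping with i = 0 replaces y = a by y⁰ = ε:
- Original: s = xyz = aabaa; aabaa reversed is aabaa, the same string, so it is a palindrome and is in L
- Pumped: xy⁰z = ε · ε · abaa = abaa
- abaa reversed is aaba ≠ abaa, so it is not a palindrome and is not in L

The pumping lemma would require xy⁰z ∈ L, so this decomposition yields a contradiction.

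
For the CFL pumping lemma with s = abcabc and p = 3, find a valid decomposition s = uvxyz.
u='ab', v='c', x='a', y='b', z='c'

For s = abcabc with pumping length p = 3:

One valid decomposition:
- u = 'ab'
- v = 'c'
- x = 'a'
- y = 'b'
- z = 'c'

Verification:
- uvxyz = 'ab' + 'c' + 'a' + 'b' + 'c' = abcabc ✓
- |vxy| = |'cab'| = 3 ≤ 3 ✓
- |vy| = |'cb'| = 2 > 0 ✓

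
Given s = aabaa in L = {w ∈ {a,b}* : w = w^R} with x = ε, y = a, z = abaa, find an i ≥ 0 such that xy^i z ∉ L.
i = 0

xy⁰z = ε · ε · abaa = abaa; abaa reversed is aaba ≠ abaa, so it is not a palindrome and is not in L.
(Other choices also work, e.g. i = 2, 3; only i = 1 is guaranteed to stay in L since xy¹z = s.)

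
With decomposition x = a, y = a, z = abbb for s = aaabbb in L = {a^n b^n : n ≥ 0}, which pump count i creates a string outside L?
i = 3

xy³z = a · aaa · abbb = aaaaabbb; aaaaabbb has 5 a's and 3 b's; 5 ≠ 3, so it is not in L.
(Other choices also work, e.g. i = 0, 2; only i = 1 is guaranteed to stay in L since xy¹z = s.)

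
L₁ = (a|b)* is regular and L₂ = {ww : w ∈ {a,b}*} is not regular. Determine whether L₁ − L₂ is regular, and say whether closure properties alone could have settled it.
No — L₁ − L₂ is not regular.

L₁ − L₂ is the complement of {ww} within {a,b}*. If it were regular, its complement {ww} would be regular as well (regular languages are closed under complement) — contradiction. So L₁ − L₂ is not regular.

Note that the bare facts "L₁ regular, L₂ non-regular" do not settle the question by themselves: the closure of regular languages under ∪, ∩, complement and difference applies only when BOTH operands are regular. With a non-regular operand the result can come out regular or non-regular depending on the specific languages, so one has to work out L₁ − L₂ for this particular pair, as above.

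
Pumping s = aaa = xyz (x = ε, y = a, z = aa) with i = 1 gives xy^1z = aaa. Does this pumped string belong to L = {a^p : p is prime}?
Yes

xy¹z = ε · a · aa = aaa.
aaa has length 3, which is prime, so it is in L.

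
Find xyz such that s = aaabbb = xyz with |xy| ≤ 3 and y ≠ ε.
x = 'a', y = 'aa', z = 'bbb'

For s = aaabbb and p = 3, one valid decomposition is:
- x = 'a' (length 1)
- y = 'aa' (length 2)
- z = 'bbb' (length 3)

Verification:
- xyz = 'a' + 'aa' + 'bbb' = aaabbb ✓
- |xy| = 3 ≤ 3 ✓
- |y| = 2 > 0 ✓

All pumping lemma constraints are satisfied.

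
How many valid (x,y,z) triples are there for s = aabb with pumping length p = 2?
3

For s = 'aabb' with pumping length p = 2:

Constraints: |xy| ≤ 2, |y| > 0

Valid decompositions (|xy| ≤ p, |y| ≥ 1):
  • x='', y='a', z='abb'
  • x='a', y='a', z='bb'
  • x='', y='aa', z='bb'

Total count: 3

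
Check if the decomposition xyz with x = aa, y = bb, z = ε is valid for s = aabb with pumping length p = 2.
Violated: |xy| ≤ p

The decomposition x = aa, y = bb, z = ε for s = aabb with p = 2
violates the constraint: |xy| ≤ p

|xy| = |aabb| = 4 > 2 = p. The decomposition puts too many characters in xy.

Pumping lemma constraints:
1. xyz = s (decomposition is valid)
2. |xy| ≤ p
3. |y| > 0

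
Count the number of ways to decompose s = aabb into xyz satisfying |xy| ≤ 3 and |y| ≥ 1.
6

For s = 'aabb' with pumping length p = 3:

Constraints: |xy| ≤ 3, |y| > 0

Valid decompositions (|xy| ≤ p, |y| ≥ 1):
  • x='', y='a', z='abb'
  • x='a', y='a', z='bb'
  • x='', y='aa', z='bb'
  • x='aa', y='b', z='b'
  • x='a', y='ab', z='b'
  • x='', y='aab', z='b'

Total count: 6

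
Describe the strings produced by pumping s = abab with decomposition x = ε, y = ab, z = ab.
{xy^i z : i ≥ 0} = {(ab)^(i+1) : i ≥ 0} = {ab, abab, ababab, ...}

With x = ε, y = ab, z = ab: Pumping 'ab' gives strings of alternating a's and b's.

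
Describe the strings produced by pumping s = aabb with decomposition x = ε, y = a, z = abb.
{xy^i z : i ≥ 0} = {a^(i+1) b^2 : i ≥ 0} = {abb, aabb, aaabb, ...}

With x = ε, y = a, z = abb: Starting with aabb and pumping the first 'a' (z = abb keeps the second 'a'), we get strings with i+1 a's followed by 2 b's for i = 0, 1, 2, ...; note bb is not produced because z always contributes one a.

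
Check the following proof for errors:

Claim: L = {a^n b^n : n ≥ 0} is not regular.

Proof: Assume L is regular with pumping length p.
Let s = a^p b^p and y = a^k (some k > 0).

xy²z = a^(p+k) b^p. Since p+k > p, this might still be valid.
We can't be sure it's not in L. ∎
The proof is INCORRECT.

Error: The conclusion is wrong.
xy²z = a^(p+k) b^p is definitely NOT in L because the number of a's (p+k) ≠ number of b's (p).
The proof incorrectly doubts what is actually a valid contradiction.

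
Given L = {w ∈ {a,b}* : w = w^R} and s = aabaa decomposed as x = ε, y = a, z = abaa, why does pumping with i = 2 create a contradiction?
xy²z = aaabaa ∉ L

Pumping with i = 2 replaces y = a by y² = aa:
- Original: s = xyz = aabaa; aabaa reversed is aabaa, the same string, so it is a palindrome and is in L
- Pumped: xy²z = ε · aa · abaa = aaabaa
- aaabaa reversed is aabaaa ≠ aaabaa, so it is not a palindrome and is not in L

The pumping lemma would require xy²z ∈ L, so this decomposition yields a contradiction.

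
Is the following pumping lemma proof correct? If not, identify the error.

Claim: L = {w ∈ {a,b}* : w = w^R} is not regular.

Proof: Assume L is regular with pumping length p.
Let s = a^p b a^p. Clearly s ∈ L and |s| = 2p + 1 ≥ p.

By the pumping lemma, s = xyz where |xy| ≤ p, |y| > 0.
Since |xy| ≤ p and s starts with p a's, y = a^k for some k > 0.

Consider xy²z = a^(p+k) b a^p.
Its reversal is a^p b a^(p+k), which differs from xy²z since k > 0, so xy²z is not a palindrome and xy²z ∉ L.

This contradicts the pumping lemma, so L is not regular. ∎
The proof is correct.

This proof is valid because:
1. s = a^p b a^p is in L and is chosen in terms of p, so |s| ≥ p holds for every p
2. The decomposition analysis is correct: |xy| ≤ p forces y to lie inside the leading a's
3. The contradiction is valid: a^(p+k) b a^p has more a's before the b than after it, so it is not a palindrome
4. The conclusion follows logically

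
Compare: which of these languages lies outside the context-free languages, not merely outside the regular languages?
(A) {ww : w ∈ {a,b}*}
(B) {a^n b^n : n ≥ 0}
(A) {ww : w ∈ {a,b}*}

(A) {ww : w ∈ {a,b}*} requires the CFL pumping lemma.

- {a^n b^n : n ≥ 0} is context-free (but not regular)
  • Can be shown non-regular with the regular pumping lemma
  • After pumping, the number of a's and b's become unequal

- {ww : w ∈ {a,b}*} is NOT context-free
  • Requires the CFL pumping lemma to prove
  • Cannot verify equality of two arbitrary substrings

The CFL pumping lemma is "stronger" in that it can prove non-membership
in the larger class of context-free languages.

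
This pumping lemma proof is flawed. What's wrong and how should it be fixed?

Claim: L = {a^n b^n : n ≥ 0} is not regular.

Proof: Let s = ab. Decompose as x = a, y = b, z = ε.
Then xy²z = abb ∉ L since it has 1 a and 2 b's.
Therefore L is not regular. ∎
Error: The string s = ab might be shorter than the pumping length p.

Correction: Choose s = a^p b^p to ensure |s| ≥ p. Also, the decomposition is wrong: with |xy| ≤ p, y cannot include b's when s starts with p a's.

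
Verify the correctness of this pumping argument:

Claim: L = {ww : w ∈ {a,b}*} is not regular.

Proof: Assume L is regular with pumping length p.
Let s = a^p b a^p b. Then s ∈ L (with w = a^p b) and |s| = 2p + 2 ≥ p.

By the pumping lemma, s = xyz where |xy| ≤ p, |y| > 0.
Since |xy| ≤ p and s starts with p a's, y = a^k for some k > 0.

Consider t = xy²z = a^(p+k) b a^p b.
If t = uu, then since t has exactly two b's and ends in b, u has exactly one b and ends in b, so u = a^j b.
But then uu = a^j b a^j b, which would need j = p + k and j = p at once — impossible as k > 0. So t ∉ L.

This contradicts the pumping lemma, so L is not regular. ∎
The proof is correct.

This proof is valid because:
1. s = a^p b a^p b is in L and is chosen in terms of p, so |s| ≥ p holds for every p
2. The decomposition analysis is correct: |xy| ≤ p forces y to lie inside the leading a's
3. The contradiction is valid: the argument shows a^(p+k) b a^p b cannot be split into two equal halves
4. The conclusion follows logically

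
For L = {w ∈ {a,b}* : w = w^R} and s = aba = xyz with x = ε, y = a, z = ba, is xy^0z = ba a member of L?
No

xy⁰z = ε · ε · ba = ba.
ba reversed is ab ≠ ba, so it is not a palindrome and is not in L.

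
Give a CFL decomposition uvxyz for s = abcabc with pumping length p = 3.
u='ab', v='c', x='a', y='b', z='c'

For s = abcabc with pumping length p = 3:

One valid decomposition:
- u = 'ab'
- v = 'c'
- x = 'a'
- y = 'b'
- z = 'c'

Verification:
- uvxyz = 'ab' + 'c' + 'a' + 'b' + 'c' = abcabc ✓
- |vxy| = |'cab'| = 3 ≤ 3 ✓
- |vy| = |'cb'| = 2 > 0 ✓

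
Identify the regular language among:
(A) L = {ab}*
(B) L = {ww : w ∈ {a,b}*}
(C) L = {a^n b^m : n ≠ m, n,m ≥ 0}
(A) {ab}*

(A) L = {ab}* is regular.

This can be recognized by a finite automaton (DFA/NFA).
Regular expressions like {ab}* define regular languages.

The other choices are not regular:
- {a^n b^m : n ≠ m, n,m ≥ 0}: After pumping a's, we can make n = m
- {ww : w ∈ {a,b}*}: After pumping, the two halves no longer match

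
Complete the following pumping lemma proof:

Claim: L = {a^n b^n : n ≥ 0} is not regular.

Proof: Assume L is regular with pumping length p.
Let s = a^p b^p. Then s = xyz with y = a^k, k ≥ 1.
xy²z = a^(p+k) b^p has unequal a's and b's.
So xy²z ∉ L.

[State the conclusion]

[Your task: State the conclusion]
This contradicts the pumping lemma for regular languages,
which guarantees xy^i z ∈ L for all i ≥ 0.

Since our assumption that L is regular leads to a contradiction,
we conclude that L = {a^n b^n : n ≥ 0} is NOT regular. ∎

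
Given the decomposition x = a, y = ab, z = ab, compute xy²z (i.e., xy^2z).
aababab

Given x = 'a', y = 'ab', z = 'ab' and i = 2:

xy^2z = x + y·y·...·y (2 times) + z
       = 'a' + 'ab'^2 + 'ab'
       = 'a' + 'abab' + 'ab'
       = 'aababab'

The pumped string is 'aababab' with length 7.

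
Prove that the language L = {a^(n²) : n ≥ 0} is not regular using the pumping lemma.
Assume for contradiction that L is regular, and let p ≥ 1 be the pumping length given by the pumping lemma.
Choose s = a^(p²). Then s ∈ L and |s| = p² ≥ p.
By the pumping lemma, s = xyz for some x, y, z with |xy| ≤ p, |y| ≥ 1, and xy^i z ∈ L for every i ≥ 0.
Here y = a^k for some k with 1 ≤ k ≤ |xy| ≤ p.

Take i = 2: |xy²z| = p² + k.
Now p² < p² + k ≤ p² + p < p² + 2p + 1 = (p + 1)².
So |xy²z| lies strictly between the consecutive squares p² and (p + 1)², hence is not a perfect square, and xy²z ∉ L.

This contradicts the pumping lemma, which requires xy^i z ∈ L for all i ≥ 0.
Hence L = {a^(n²) : n ≥ 0} is not regular. ∎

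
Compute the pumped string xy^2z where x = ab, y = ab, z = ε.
ababab

Given x = 'ab', y = 'ab', z = '' and i = 2:

xy^2z = x + y·y·...·y (2 times) + z
       = 'ab' + 'ab'^2 + ''
       = 'ab' + 'abab' + ''
       = 'ababab'

The pumped string is 'ababab' with length 6.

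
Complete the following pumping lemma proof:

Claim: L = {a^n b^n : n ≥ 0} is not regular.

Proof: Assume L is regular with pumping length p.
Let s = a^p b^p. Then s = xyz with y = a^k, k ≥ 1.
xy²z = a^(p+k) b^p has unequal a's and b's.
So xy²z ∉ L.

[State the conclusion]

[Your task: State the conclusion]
This contradicts the pumping lemma for regular languages,
which guarantees xy^i z ∈ L for all i ≥ 0.

Since our assumption that L is regular leads to a contradiction,
we conclude that L = {a^n b^n : n ≥ 0} is NOT regular. ∎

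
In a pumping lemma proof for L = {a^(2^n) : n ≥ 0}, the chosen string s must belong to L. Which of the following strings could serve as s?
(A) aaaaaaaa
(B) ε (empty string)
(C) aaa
(A) aaaaaaaa

The pumping lemma is applied to a string s that lies in L, so first check membership of each option:
- (A) aaaaaaaa has length 8 = 2^3, so it is in L ✓
- (B) ε has length 0, which is not a power of 2, so it is not in L ✗
- (C) aaa has length 3, strictly between 2^1 = 2 and 2^2 = 4, so it is not in L ✗

Only (A) aaaaaaaa is in L, so it is the only candidate that could play the role of s.
(In a complete proof one picks s in terms of the pumping length p so that |s| ≥ p is guaranteed; a fixed string like aaaaaaaa illustrates the shape of such an s.)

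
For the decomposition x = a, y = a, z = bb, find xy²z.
aaabb

Given x = 'a', y = 'a', z = 'bb' and i = 2:

xy^2z = x + y·y·...·y (2 times) + z
       = 'a' + 'a'^2 + 'bb'
       = 'a' + 'aa' + 'bb'
       = 'aaabb'

The pumped string is 'aaabb' with length 5.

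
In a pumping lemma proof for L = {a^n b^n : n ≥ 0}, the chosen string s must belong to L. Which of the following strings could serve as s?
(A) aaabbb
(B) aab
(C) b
(A) aaabbb

The pumping lemma is applied to a string s that lies in L, so first check membership of each option:
- (A) aaabbb = a^3 b^3 has equal counts (3 = 3), so it is in L ✓
- (B) aab has 2 a's and 1 b's; 2 ≠ 1, so it is not in L ✗
- (C) b has 0 a's and 1 b's; 0 ≠ 1, so it is not in L ✗

Only (A) aaabbb is in L, so it is the only candidate that could play the role of s.
(In a complete proof one picks s in terms of the pumping length p so that |s| ≥ p is guaranteed; a fixed string like aaabbb illustrates the shape of such an s.)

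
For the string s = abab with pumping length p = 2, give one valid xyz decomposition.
x = '', y = 'a', z = 'bab'

For s = abab and p = 2, one valid decomposition is:
- x = '' (length 0)
- y = 'a' (length 1)
- z = 'bab' (length 3)

Verification:
- xyz = '' + 'a' + 'bab' = abab ✓
- |xy| = 1 ≤ 2 ✓
- |y| = 1 > 0 ✓

All pumping lemma constraints are satisfied.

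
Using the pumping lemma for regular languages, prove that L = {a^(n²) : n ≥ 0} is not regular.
Assume for contradiction that L is regular, and let p ≥ 1 be the pumping length given by the pumping lemma.
Choose s = a^(p²). Then s ∈ L and |s| = p² ≥ p.
By the pumping lemma, s = xyz for some x, y, z with |xy| ≤ p, |y| ≥ 1, and xy^i z ∈ L for every i ≥ 0.
Here y = a^k for some k with 1 ≤ k ≤ |xy| ≤ p.

Take i = 2: |xy²z| = p² + k.
Now p² < p² + k ≤ p² + p < p² + 2p + 1 = (p + 1)².
So |xy²z| lies strictly between the consecutive squares p² and (p + 1)², hence is not a perfect square, and xy²z ∉ L.

This contradicts the pumping lemma, which requires xy^i z ∈ L for all i ≥ 0.
Hence L = {a^(n²) : n ≥ 0} is not regular. ∎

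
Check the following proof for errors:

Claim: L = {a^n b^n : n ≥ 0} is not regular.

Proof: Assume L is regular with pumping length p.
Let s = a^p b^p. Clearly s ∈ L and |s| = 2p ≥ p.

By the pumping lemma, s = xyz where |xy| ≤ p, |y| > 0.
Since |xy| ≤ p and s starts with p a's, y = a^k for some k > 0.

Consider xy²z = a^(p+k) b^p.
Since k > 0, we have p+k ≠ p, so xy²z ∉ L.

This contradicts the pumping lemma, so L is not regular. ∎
The proof is correct.

This proof is valid because:
1. The string s = a^p b^p is correctly in L
2. The decomposition analysis is correct: y must consist only of a's
3. The contradiction is valid: pumping increases a's but not b's
4. The conclusion follows logically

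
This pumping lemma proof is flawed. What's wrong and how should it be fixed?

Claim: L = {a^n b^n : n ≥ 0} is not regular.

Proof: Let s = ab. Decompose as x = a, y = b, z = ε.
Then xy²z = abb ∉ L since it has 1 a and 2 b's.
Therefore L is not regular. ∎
Error: The string s = ab might be shorter than the pumping length p.

Correction: Choose s = a^p b^p to ensure |s| ≥ p. Also, the decomposition is wrong: with |xy| ≤ p, y cannot include b's when s starts with p a's.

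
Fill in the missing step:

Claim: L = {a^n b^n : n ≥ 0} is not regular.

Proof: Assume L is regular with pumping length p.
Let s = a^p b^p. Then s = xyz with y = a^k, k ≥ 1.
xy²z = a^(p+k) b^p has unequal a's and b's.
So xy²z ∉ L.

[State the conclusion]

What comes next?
This contradicts the pumping lemma for regular languages,
which guarantees xy^i z ∈ L for all i ≥ 0.

Since our assumption that L is regular leads to a contradiction,
we conclude that L = {a^n b^n : n ≥ 0} is NOT regular. ∎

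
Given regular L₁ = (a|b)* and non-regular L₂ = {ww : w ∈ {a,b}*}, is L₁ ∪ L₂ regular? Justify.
Yes — L₁ ∪ L₂ is regular.

{ww} ⊆ (a|b)*, so L₁ ∪ L₂ = (a|b)*, which is regular.

Note that the bare facts "L₁ regular, L₂ non-regular" do not settle the question by themselves: the closure of regular languages under ∪, ∩, complement and difference applies only when BOTH operands are regular. With a non-regular operand the result can come out regular or non-regular depending on the specific languages, so one has to work out L₁ ∪ L₂ for this particular pair, as above.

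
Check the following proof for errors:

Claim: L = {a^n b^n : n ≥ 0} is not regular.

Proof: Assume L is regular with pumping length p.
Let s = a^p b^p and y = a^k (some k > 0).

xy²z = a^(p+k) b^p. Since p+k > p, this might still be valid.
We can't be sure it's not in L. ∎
The proof is INCORRECT.

Error: The conclusion is wrong.
xy²z = a^(p+k) b^p is definitely NOT in L because the number of a's (p+k) ≠ number of b's (p).
The proof incorrectly doubts what is actually a valid contradiction.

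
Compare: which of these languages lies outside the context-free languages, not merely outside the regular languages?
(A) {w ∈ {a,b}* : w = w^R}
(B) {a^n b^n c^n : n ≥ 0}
(B) {a^n b^n c^n : n ≥ 0}

(B) {a^n b^n c^n : n ≥ 0} requires the CFL pumping lemma.

- {w ∈ {a,b}* : w = w^R} is context-free (but not regular)
  • Can be shown non-regular with the regular pumping lemma
  • After pumping, the string is no longer symmetric

- {a^n b^n c^n : n ≥ 0} is NOT context-free
  • Requires the CFL pumping lemma to prove
  • Cannot maintain three equal counts simultaneously

The CFL pumping lemma is "stronger" in that it can prove non-membership
in the larger class of context-free languages.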